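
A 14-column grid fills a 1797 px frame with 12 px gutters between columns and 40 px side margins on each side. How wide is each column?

Inside the margins: 1797 − 80 = 1717 px.
1717 − 13·12 = 1561; ÷14 gives c = 111.5 px.

111.5 px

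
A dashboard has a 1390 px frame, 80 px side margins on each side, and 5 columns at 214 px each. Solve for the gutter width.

Content width = 1390 − 2·80 = 1230 px.
5·214 + 4g = 1230 → 4g = 160 → g = 40 px.

40 px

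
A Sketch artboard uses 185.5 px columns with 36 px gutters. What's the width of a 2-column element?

2-column span = 2·185.5 + 1·36 = 407 px.

407 px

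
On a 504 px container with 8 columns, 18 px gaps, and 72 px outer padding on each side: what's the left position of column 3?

Inside the margins: 504 − 144 = 360 px.
Subtracting 7 gaps of 18 leaves 234 for 8 columns, so c = 29.25 px.
Before column 3: the margin + 2 columns + 2 gaps.
Offset = 72 + 2·(29.25 + 18) = 72 + 94.5 = 166.5 px.

166.5 px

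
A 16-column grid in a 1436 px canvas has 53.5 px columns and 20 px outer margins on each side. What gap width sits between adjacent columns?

Take off 40 px of margins, leaving 1396 px.
16 columns take 16·53.5 = 856 px; remaining 540 splits into 15 gaps.
g = 540 / 15 = 36 px.

36 px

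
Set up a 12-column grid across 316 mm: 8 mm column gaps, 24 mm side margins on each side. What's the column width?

15 mm

Subtract both margins: 316 − 2·24 = 268 mm.
268 − 11·8 = 180; ÷12 gives c = 15 mm.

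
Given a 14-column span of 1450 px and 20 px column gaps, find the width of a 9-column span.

925 px

1450 − 13·20 = 1190; ÷14 gives c = 85 px.
Span of 9: 9·85 + 8·20 = 765 + 160 = 925 px.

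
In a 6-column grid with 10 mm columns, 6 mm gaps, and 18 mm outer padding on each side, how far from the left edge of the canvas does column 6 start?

98 mm

Each column+gutter stride is 16 mm; 5 of them past the 18 mm margin is 18 + 80 = 98 mm.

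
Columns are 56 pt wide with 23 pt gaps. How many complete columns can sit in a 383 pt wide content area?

k columns need k·56 + (k−1)·23 = k·79 − 23.
k·79 − 23 ≤ 383 → k ≤ 406 / 79 ≈ 5.14, so k = 5.

5 columns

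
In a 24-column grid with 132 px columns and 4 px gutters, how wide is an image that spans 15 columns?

15-column span = 15·132 + 14·4 = 2036 px.

2036 px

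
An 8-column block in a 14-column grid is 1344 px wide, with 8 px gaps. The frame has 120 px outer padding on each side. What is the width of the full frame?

8 columns + 7 gaps: 8c + 7·8 = 1344.
8c = 1344 − 56 = 1288, so c = 161 px.
Adding margins, columns and gutters: 240 + 2254 + 104 = 2598 px.

2598 px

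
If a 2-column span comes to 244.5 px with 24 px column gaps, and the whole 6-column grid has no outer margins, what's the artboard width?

781.5 px

244.5 − 1·24 = 220.5; ÷2 gives c = 110.25 px.
Total width: 6·110.25 + 5·24 = 781.5 px.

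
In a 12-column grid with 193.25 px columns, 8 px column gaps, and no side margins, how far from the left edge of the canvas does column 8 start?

1408.75 px

No margin, so column 8 starts at 7·(column + gutter) = 7·201.25 = 1408.75 px.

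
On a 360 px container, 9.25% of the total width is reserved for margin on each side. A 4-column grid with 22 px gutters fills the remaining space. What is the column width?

56.85 px

Each margin = 9.25% of 360 = 33.3 px; content = 360 − 2·33.3 = 293.4 px.
Subtracting 3 gutters of 22 leaves 227.4 for 4 columns, so c = 56.85 px.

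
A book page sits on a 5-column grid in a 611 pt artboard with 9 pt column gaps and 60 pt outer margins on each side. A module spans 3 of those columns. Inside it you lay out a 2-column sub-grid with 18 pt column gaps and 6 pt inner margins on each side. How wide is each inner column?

Subtract both margins: 611 − 2·60 = 491 pt.
5c + 4·9 = 491 → 5c = 455 → c = 91 pt.
3-column span = 3·91 + 2·9 = 291 pt.
Inner content = 291 − 2·6 = 279 pt.
279 − 1·18 = 261; ÷2 gives d = 130.5 pt.

130.5 pt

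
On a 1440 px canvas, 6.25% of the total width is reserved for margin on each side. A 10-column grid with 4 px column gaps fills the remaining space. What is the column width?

1440 × (1 − 2·6.25%) = 1440 × 87.5% = 1260 px for the columns.
10c + 9·4 = 1260 → 10c = 1224 → c = 122.4 px.

122.4 px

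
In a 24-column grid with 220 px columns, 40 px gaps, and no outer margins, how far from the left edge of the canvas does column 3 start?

520 px

No margin, so column 3 starts at 2·(column + gutter) = 2·260 = 520 px.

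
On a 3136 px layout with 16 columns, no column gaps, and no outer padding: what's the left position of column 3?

3136 / 16 = 196 px per column.
No margin, so column 3 starts at 2·(column + gutter) = 2·196 = 392 px.

392 px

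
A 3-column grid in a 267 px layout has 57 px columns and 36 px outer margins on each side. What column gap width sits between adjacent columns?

Content width = 267 − 2·36 = 195 px.
3 columns take 3·57 = 171 px; remaining 24 splits into 2 column gaps.
g = 24 / 2 = 12 px.

12 px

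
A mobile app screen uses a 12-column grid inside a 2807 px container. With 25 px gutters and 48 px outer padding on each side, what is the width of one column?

Take off 96 px of margins, leaving 2711 px.
Subtracting 11 gutters of 25 leaves 2436 for 12 columns, so c = 203 px.

203 px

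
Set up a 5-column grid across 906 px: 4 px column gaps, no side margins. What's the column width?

178 px

906 − 4·4 = 890; ÷5 gives c = 178 px.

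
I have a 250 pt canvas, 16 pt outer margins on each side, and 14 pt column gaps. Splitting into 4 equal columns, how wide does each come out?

Inside the margins: 250 − 32 = 218 pt.
218 − 3·14 = 176; ÷4 gives c = 44 pt.

44 pt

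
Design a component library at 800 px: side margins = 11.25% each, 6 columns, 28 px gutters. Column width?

80 px

800 × (1 − 2·11.25%) = 800 × 77.5% = 620 px for the columns.
620 − 5·28 = 480; ÷6 gives c = 80 px.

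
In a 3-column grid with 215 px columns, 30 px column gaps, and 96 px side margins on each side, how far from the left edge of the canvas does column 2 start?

Before column 2: the margin + 1 column + 1 column gap.
Offset = 96 + 1·(215 + 30) = 96 + 245 = 341 px.

341 px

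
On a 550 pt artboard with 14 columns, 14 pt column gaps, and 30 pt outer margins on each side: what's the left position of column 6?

Inside the margins: 550 − 60 = 490 pt.
14 columns + 13 column gaps: 14c + 13·14 = 490.
14c = 490 − 182 = 308, so c = 22 pt.
Before column 6: the margin + 5 columns + 5 column gaps.
Offset = 30 + 5·(22 + 14) = 30 + 180 = 210 pt.

210 pt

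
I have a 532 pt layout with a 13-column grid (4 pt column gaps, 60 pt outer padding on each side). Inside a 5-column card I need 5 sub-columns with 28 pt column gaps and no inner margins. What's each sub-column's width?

8.8 pt

Subtract both margins: 532 − 2·60 = 412 pt.
13c + 12·4 = 412 → 13c = 364 → c = 28 pt.
5-column span = 5·28 + 4·4 = 156 pt.
5d + 4·28 = 156 → 5d = 44 → d = 8.8 pt.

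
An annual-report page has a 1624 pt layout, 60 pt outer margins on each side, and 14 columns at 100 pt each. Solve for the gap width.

Take off 120 pt of margins, leaving 1504 pt.
14 columns take 14·100 = 1400 pt; remaining 104 splits into 13 gaps.
g = 104 / 13 = 8 pt.

8 pt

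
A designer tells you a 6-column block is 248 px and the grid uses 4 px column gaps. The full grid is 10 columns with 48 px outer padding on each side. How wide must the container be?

512 px

Subtracting 5 column gaps of 4 leaves 228 for 6 columns, so c = 38 px.
Container = 2·48 + 10·38 + 9·4 = 96 + 380 + 36 = 512 px.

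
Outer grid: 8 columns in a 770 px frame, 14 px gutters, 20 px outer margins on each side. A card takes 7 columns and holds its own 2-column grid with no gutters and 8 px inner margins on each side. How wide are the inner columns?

Subtract both margins: 770 − 2·20 = 730 px.
Subtracting 7 gutters of 14 leaves 632 for 8 columns, so c = 79 px.
7 columns plus 6 gutters: 553 + 84 = 637 px.
Inner content = 637 − 2·8 = 621 px.
621 / 2 = 310.5 px per column.

310.5 px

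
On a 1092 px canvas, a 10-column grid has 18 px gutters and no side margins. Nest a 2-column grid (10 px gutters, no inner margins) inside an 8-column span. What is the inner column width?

10c + 9·18 = 1092 → 10c = 930 → c = 93 px.
Span of 8: 8·93 + 7·18 = 744 + 126 = 870 px.
Subtracting 1 gutter of 10 leaves 860 for 2 columns, so d = 430 px.

430 px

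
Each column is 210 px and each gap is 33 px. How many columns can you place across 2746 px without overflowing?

11 columns

Each extra column adds 210 + 33 = 243 px.
(2746 + 33) / 243 = 11.44, so 11 columns fit.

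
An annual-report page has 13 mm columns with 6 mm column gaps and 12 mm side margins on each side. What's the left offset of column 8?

145 mm

Each column+gutter stride is 19 mm; 7 of them past the 12 mm margin is 12 + 133 = 145 mm.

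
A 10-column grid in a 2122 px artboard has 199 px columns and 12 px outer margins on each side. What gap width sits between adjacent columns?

12 px

Subtract both margins: 2122 − 2·12 = 2098 px.
Columns use 1990 px, leaving 108 px across 9 gaps = 12 px each.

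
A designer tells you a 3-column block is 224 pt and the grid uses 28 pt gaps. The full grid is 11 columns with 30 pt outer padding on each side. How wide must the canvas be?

224 − 2·28 = 168; ÷3 gives c = 56 pt.
Total width: 2·30 + 11·56 + 10·28 = 956 pt.

956 pt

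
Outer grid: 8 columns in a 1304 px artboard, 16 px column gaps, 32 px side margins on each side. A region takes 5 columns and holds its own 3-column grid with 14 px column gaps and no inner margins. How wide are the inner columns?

Subtract both margins: 1304 − 2·32 = 1240 px.
1240 − 7·16 = 1128; ÷8 gives c = 141 px.
5-column span = 5·141 + 4·16 = 769 px.
Subtracting 2 column gaps of 14 leaves 741 for 3 columns, so d = 247 px.

247 px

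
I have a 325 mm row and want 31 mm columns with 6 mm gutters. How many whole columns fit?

8 columns

Each extra column adds 31 + 6 = 37 mm.
(325 + 6) / 37 = 8.95, so 8 columns fit.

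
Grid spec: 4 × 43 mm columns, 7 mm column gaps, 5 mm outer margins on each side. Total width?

Total width: 2·5 + 4·43 + 3·7 = 203 mm.

203 mm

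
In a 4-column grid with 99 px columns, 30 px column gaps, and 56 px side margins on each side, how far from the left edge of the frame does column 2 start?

Column 2 starts at margin + 1·(column + gutter) = 56 + 1·129 = 185 px.

185 px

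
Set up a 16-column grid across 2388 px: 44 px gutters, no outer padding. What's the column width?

108 px

2388 − 15·44 = 1728; ÷16 gives c = 108 px.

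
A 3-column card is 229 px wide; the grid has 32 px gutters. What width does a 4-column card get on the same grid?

316 px

Subtracting 2 gutters of 32 leaves 165 for 3 columns, so c = 55 px.
4-column span = 4·55 + 3·32 = 316 px.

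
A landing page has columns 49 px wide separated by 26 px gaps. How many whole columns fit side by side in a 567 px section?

k columns need k·49 + (k−1)·26 = k·75 − 26.
k·75 − 26 ≤ 567 → k ≤ 593 / 75 ≈ 7.91, so k = 7.

7 columns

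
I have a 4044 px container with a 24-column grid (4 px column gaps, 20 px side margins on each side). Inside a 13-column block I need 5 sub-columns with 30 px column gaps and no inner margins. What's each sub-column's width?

409.4 px

Subtract both margins: 4044 − 2·20 = 4004 px.
Subtracting 23 column gaps of 4 leaves 3912 for 24 columns, so c = 163 px.
13-column span = 13·163 + 12·4 = 2167 px.
Subtracting 4 column gaps of 30 leaves 2047 for 5 columns, so d = 409.4 px.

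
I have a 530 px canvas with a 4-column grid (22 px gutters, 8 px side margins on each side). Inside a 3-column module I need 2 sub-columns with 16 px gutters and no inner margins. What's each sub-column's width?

182 px

Subtract both margins: 530 − 2·8 = 514 px.
4 columns + 3 gutters: 4c + 3·22 = 514.
4c = 514 − 66 = 448, so c = 112 px.
Span of 3: 3·112 + 2·22 = 336 + 44 = 380 px.
Subtracting 1 gutter of 16 leaves 364 for 2 columns, so d = 182 px.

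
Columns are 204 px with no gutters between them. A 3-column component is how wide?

With no gutters, 3 columns span 3·204 = 612 px.

612 px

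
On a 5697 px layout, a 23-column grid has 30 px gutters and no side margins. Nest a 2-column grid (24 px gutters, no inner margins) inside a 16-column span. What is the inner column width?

1965 px

Subtracting 22 gutters of 30 leaves 5037 for 23 columns, so c = 219 px.
Span of 16: 16·219 + 15·30 = 3504 + 450 = 3954 px.
Subtracting 1 gutter of 24 leaves 3930 for 2 columns, so d = 1965 px.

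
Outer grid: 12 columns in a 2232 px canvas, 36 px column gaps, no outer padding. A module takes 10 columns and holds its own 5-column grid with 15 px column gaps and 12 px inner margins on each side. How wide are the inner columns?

12 columns + 11 column gaps: 12c + 11·36 = 2232.
12c = 2232 − 396 = 1836, so c = 153 px.
10 columns plus 9 column gaps: 1530 + 324 = 1854 px.
Inner content = 1854 − 2·12 = 1830 px.
5 columns + 4 column gaps: 5d + 4·15 = 1830.
5d = 1830 − 60 = 1770, so d = 354 px.

354 px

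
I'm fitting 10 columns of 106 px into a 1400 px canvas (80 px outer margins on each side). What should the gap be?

Take off 160 px of margins, leaving 1240 px.
Columns use 1060 px, leaving 180 px across 9 gaps = 20 px each.

20 px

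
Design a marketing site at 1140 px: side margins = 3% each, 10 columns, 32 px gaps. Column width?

78.36 px

Margins: 3% × 1140 = 34.2 px each, so content = 1140 − 68.4 = 1071.6 px.
10c + 9·32 = 1071.6 → 10c = 783.6 → c = 78.36 px.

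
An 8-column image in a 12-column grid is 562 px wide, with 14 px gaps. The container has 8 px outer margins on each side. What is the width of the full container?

866 px

8c + 7·14 = 562 → 8c = 464 → c = 58 px.
Total width: 2·8 + 12·58 + 11·14 = 866 px.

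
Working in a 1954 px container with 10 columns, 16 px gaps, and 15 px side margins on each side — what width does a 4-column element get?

760 px

Content width = 1954 − 2·15 = 1924 px.
10c + 9·16 = 1924 → 10c = 1780 → c = 178 px.
Span of 4: 4·178 + 3·16 = 712 + 48 = 760 px.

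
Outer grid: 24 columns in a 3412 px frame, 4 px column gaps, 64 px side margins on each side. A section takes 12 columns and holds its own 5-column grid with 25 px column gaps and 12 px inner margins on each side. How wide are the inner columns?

Outer content = 3412 − 2·64 = 3284 px.
3284 − 23·4 = 3192; ÷24 gives c = 133 px.
12-column span = 12·133 + 11·4 = 1640 px.
Inner content = 1640 − 2·12 = 1616 px.
5d + 4·25 = 1616 → 5d = 1516 → d = 303.2 px.

303.2 px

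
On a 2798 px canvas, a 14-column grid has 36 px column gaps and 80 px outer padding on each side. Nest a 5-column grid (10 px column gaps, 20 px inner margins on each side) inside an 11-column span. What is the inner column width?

397 px

Inside the margins: 2798 − 160 = 2638 px.
2638 − 13·36 = 2170; ÷14 gives c = 155 px.
11-column span = 11·155 + 10·36 = 2065 px.
Inner content = 2065 − 2·20 = 2025 px.
2025 − 4·10 = 1985; ÷5 gives d = 397 px.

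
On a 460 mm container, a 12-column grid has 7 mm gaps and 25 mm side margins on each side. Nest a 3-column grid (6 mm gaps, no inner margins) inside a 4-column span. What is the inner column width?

40 mm

Take off 50 mm of margins, leaving 410 mm.
410 − 11·7 = 333; ÷12 gives c = 27.75 mm.
4-column span = 4·27.75 + 3·7 = 132 mm.
3 columns + 2 gaps: 3d + 2·6 = 132.
3d = 132 − 12 = 120, so d = 40 mm.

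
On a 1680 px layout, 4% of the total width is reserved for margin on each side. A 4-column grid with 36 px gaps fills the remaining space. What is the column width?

359.4 px

Margins: 4% × 1680 = 67.2 px each, so content = 1680 − 134.4 = 1545.6 px.
4 columns + 3 gaps: 4c + 3·36 = 1545.6.
4c = 1545.6 − 108 = 1437.6, so c = 359.4 px.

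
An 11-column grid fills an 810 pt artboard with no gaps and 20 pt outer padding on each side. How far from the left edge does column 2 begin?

Content = 810 − 2·20 = 770 pt.
11c = 770 → c = 70 pt.
Each column+gutter stride is 70 pt; 1 of them past the 20 pt margin is 20 + 70 = 90 pt.

90 pt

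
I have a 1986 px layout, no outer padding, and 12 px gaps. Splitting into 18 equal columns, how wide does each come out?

18 columns + 17 gaps: 18c + 17·12 = 1986.
18c = 1986 − 204 = 1782, so c = 99 px.

99 px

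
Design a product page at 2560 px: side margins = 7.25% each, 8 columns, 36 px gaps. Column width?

2560 × (1 − 2·7.25%) = 2560 × 85.5% = 2188.8 px for the columns.
2188.8 − 7·36 = 1936.8; ÷8 gives c = 242.1 px.

242.1 px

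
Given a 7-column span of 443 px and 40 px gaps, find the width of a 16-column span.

Subtracting 6 gaps of 40 leaves 203 for 7 columns, so c = 29 px.
16-column span = 16·29 + 15·40 = 1064 px.

1064 px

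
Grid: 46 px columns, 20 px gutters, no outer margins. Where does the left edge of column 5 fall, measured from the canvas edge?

264 px

Each column+gutter stride is 66 px; with no margin, 4 of them is 264 px.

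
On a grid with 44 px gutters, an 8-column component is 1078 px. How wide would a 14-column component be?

1919.5 px

8c + 7·44 = 1078 → 8c = 770 → c = 96.25 px.
14 columns plus 13 gutters: 1347.5 + 572 = 1919.5 px.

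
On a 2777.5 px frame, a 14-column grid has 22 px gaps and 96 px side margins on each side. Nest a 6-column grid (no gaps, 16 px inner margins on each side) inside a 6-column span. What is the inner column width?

Outer content = 2777.5 − 2·96 = 2585.5 px.
2585.5 − 13·22 = 2299.5; ÷14 gives c = 164.25 px.
6-column span = 6·164.25 + 5·22 = 1095.5 px.
Inner content = 1095.5 − 2·16 = 1063.5 px.
1063.5 / 6 = 177.25 px per column.

177.25 px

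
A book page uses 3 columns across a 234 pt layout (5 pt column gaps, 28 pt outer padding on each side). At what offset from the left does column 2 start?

Take off 56 pt of margins, leaving 178 pt.
Subtracting 2 column gaps of 5 leaves 168 for 3 columns, so c = 56 pt.
Before column 2: the margin + 1 column + 1 column gap.
Offset = 28 + 1·(56 + 5) = 28 + 61 = 89 pt.

89 pt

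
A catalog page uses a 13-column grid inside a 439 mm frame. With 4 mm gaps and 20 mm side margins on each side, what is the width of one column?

27 mm

Inside the margins: 439 − 40 = 399 mm.
399 − 12·4 = 351; ÷13 gives c = 27 mm.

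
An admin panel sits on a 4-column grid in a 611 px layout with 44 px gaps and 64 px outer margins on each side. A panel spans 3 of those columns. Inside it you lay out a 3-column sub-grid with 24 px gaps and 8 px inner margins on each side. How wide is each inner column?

95.75 px

Inside the margins: 611 − 128 = 483 px.
4 columns + 3 gaps: 4c + 3·44 = 483.
4c = 483 − 132 = 351, so c = 87.75 px.
3 columns plus 2 gaps: 263.25 + 88 = 351.25 px.
Inner content = 351.25 − 2·8 = 335.25 px.
3d + 2·24 = 335.25 → 3d = 287.25 → d = 95.75 px.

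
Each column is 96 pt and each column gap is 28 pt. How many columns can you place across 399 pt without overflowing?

3 columns

k columns need k·96 + (k−1)·28 = k·124 − 28.
k·124 − 28 ≤ 399 → k ≤ 427 / 124 ≈ 3.44, so k = 3.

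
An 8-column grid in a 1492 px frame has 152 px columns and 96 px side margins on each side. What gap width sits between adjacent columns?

12 px

Subtract both margins: 1492 − 2·96 = 1300 px.
Columns use 1216 px, leaving 84 px across 7 gaps = 12 px each.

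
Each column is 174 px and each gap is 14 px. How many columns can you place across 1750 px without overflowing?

9 columns

Each extra column adds 174 + 14 = 188 px.
(1750 + 14) / 188 = 9.38, so 9 columns fit.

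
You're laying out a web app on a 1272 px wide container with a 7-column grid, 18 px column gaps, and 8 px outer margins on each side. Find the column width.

Subtract both margins: 1272 − 2·8 = 1256 px.
7 columns + 6 column gaps: 7c + 6·18 = 1256.
7c = 1256 − 108 = 1148, so c = 164 px.

164 px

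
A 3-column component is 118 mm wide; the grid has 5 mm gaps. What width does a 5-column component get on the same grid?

118 − 2·5 = 108; ÷3 gives c = 36 mm.
Span of 5: 5·36 + 4·5 = 180 + 20 = 200 mm.

200 mm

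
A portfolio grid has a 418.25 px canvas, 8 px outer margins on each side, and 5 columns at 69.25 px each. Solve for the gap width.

Content width = 418.25 − 2·8 = 402.25 px.
5 columns take 5·69.25 = 346.25 px; remaining 56 splits into 4 gaps.
g = 56 / 4 = 14 px.

14 px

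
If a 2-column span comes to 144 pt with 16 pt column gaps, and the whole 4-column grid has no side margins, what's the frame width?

2 columns + 1 column gap: 2c + 1·16 = 144.
2c = 144 − 16 = 128, so c = 64 pt.
Total width: 4·64 + 3·16 = 304 pt.

304 pt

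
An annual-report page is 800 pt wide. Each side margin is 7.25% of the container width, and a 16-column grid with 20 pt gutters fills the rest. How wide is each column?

24 pt

800 × (1 − 2·7.25%) = 800 × 85.5% = 684 pt for the columns.
16 columns + 15 gutters: 16c + 15·20 = 684.
16c = 684 − 300 = 384, so c = 24 pt.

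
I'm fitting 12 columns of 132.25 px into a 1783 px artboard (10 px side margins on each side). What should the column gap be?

Take off 20 px of margins, leaving 1763 px.
Columns use 1587 px, leaving 176 px across 11 column gaps = 16 px each.

16 px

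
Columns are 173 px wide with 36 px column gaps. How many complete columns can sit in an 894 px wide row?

4 columns: 4·173 + 3·36 = 800 px ≤ 894.
5 columns: 1009 px > 894. So 4.

4 columns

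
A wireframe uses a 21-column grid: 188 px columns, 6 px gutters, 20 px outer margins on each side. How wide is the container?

Adding margins, columns and gutters: 40 + 3948 + 120 = 4108 px.

4108 px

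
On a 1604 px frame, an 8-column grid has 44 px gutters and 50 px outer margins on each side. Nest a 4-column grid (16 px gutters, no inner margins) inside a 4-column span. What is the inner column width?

Outer content = 1604 − 2·50 = 1504 px.
Subtracting 7 gutters of 44 leaves 1196 for 8 columns, so c = 149.5 px.
4 columns plus 3 gutters: 598 + 132 = 730 px.
4d + 3·16 = 730 → 4d = 682 → d = 170.5 px.

170.5 px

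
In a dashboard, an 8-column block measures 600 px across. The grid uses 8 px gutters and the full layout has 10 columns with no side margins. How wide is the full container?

8c + 7·8 = 600 → 8c = 544 → c = 68 px.
Summing: 680 + 72 = 752 px.

752 px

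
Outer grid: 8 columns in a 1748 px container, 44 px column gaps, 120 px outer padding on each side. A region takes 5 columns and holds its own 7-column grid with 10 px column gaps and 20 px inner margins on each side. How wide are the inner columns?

118 px

Subtract both margins: 1748 − 2·120 = 1508 px.
8c + 7·44 = 1508 → 8c = 1200 → c = 150 px.
Span of 5: 5·150 + 4·44 = 750 + 176 = 926 px.
Inner content = 926 − 2·20 = 886 px.
Subtracting 6 column gaps of 10 leaves 826 for 7 columns, so d = 118 px.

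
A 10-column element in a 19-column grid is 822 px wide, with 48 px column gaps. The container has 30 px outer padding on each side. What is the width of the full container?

10 columns + 9 column gaps: 10c + 9·48 = 822.
10c = 822 − 432 = 390, so c = 39 px.
Container = 2·30 + 19·39 + 18·48 = 60 + 741 + 864 = 1665 px.

1665 px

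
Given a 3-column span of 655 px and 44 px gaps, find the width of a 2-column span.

422 px

Subtracting 2 gaps of 44 leaves 567 for 3 columns, so c = 189 px.
2-column span = 2·189 + 1·44 = 422 px.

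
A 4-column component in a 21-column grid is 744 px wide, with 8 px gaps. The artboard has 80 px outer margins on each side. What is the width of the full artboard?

4100 px

4c + 3·8 = 744 → 4c = 720 → c = 180 px.
Adding margins, columns and gutters: 160 + 3780 + 160 = 4100 px.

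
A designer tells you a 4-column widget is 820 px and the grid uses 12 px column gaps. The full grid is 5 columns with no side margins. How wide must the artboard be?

4c + 3·12 = 820 → 4c = 784 → c = 196 px.
Artboard = 5·196 + 4·12 = 980 + 48 = 1028 px.

1028 px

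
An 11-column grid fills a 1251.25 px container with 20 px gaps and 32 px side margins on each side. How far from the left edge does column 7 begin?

Content = 1251.25 − 2·32 = 1187.25 px.
11 columns + 10 gaps: 11c + 10·20 = 1187.25.
11c = 1187.25 − 200 = 987.25, so c = 89.75 px.
Each column+gutter stride is 109.75 px; 6 of them past the 32 px margin is 32 + 658.5 = 690.5 px.

690.5 px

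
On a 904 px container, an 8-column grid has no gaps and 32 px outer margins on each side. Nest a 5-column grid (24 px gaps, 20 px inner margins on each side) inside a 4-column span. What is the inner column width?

56.8 px

Outer content = 904 − 2·32 = 840 px.
8c = 840 → c = 105 px.
With no gaps, 4 columns span 4·105 = 420 px.
Inner content = 420 − 2·20 = 380 px.
5 columns + 4 gaps: 5d + 4·24 = 380.
5d = 380 − 96 = 284, so d = 56.8 px.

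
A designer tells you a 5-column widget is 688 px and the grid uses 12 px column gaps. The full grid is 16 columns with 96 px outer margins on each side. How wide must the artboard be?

5c + 4·12 = 688 → 5c = 640 → c = 128 px.
Adding margins, columns and gutters: 192 + 2048 + 180 = 2420 px.

2420 px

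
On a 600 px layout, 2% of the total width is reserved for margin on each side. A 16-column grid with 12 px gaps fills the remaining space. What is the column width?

24.75 px

Margins: 2% × 600 = 12 px each, so content = 600 − 24 = 576 px.
16c + 15·12 = 576 → 16c = 396 → c = 24.75 px.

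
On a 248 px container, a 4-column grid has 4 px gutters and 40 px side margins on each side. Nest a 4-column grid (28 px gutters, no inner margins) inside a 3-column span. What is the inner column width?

Inside the margins: 248 − 80 = 168 px.
4c + 3·4 = 168 → 4c = 156 → c = 39 px.
3 columns plus 2 gutters: 117 + 8 = 125 px.
Subtracting 3 gutters of 28 leaves 41 for 4 columns, so d = 10.25 px.

10.25 px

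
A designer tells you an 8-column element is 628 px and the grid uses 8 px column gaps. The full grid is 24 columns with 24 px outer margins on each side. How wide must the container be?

8c + 7·8 = 628 → 8c = 572 → c = 71.5 px.
Container = 2·24 + 24·71.5 + 23·8 = 48 + 1716 + 184 = 1948 px.

1948 px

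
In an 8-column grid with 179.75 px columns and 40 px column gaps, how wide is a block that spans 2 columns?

2 columns plus 1 column gap: 359.5 + 40 = 399.5 px.

399.5 px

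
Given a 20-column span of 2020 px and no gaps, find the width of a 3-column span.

303 px

2020 / 20 = 101 px per column.
3-column span = 3·101 = 303 px.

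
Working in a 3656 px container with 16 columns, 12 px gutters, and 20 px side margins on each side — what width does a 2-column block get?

441.5 px

Content width = 3656 − 2·20 = 3616 px.
16c + 15·12 = 3616 → 16c = 3436 → c = 214.75 px.
2 columns plus 1 gutter: 429.5 + 12 = 441.5 px.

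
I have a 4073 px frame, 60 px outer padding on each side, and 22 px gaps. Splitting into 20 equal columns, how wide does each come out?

Subtract both margins: 4073 − 2·60 = 3953 px.
20c + 19·22 = 3953 → 20c = 3535 → c = 176.75 px.

176.75 px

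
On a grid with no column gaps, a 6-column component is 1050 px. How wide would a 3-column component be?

6c = 1050 → c = 175 px.
3-column span = 3·175 = 525 px.

525 px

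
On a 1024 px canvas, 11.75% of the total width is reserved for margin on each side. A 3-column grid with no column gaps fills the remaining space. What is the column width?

1024 × (1 − 2·11.75%) = 1024 × 76.5% = 783.36 px for the columns.
3c = 783.36 → c = 261.12 px.

261.12 px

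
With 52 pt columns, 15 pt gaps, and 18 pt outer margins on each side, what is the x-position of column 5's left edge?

Each column+gutter stride is 67 pt; 4 of them past the 18 pt margin is 18 + 268 = 286 pt.

286 pt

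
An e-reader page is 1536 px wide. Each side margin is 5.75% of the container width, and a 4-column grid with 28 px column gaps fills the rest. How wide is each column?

1536 × (1 − 2·5.75%) = 1536 × 88.5% = 1359.36 px for the columns.
4c + 3·28 = 1359.36 → 4c = 1275.36 → c = 318.84 px.

318.84 px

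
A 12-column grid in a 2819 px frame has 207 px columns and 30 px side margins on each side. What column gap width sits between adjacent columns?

Take off 60 px of margins, leaving 2759 px.
12 columns take 12·207 = 2484 px; remaining 275 splits into 11 column gaps.
g = 275 / 11 = 25 px.

25 px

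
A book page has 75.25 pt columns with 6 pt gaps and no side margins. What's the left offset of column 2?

No margin, so column 2 starts at 1·(column + gutter) = 1·81.25 = 81.25 pt.

81.25 pt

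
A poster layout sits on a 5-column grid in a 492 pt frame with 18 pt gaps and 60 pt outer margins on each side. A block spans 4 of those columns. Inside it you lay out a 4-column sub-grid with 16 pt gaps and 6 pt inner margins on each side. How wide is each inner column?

58.5 pt

Outer content = 492 − 2·60 = 372 pt.
Subtracting 4 gaps of 18 leaves 300 for 5 columns, so c = 60 pt.
4-column span = 4·60 + 3·18 = 294 pt.
Inner content = 294 − 2·6 = 282 pt.
Subtracting 3 gaps of 16 leaves 234 for 4 columns, so d = 58.5 pt.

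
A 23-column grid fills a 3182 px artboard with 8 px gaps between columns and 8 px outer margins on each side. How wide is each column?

130 px

Subtract both margins: 3182 − 2·8 = 3166 px.
23 columns + 22 gaps: 23c + 22·8 = 3166.
23c = 3166 − 176 = 2990, so c = 130 px.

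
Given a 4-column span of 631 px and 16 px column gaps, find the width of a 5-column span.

4 columns + 3 column gaps: 4c + 3·16 = 631.
4c = 631 − 48 = 583, so c = 145.75 px.
Span of 5: 5·145.75 + 4·16 = 728.75 + 64 = 792.75 px.

792.75 px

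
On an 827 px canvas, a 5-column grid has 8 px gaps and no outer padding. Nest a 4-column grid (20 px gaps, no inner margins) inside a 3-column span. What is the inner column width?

827 − 4·8 = 795; ÷5 gives c = 159 px.
3 columns plus 2 gaps: 477 + 16 = 493 px.
4d + 3·20 = 493 → 4d = 433 → d = 108.25 px.

108.25 px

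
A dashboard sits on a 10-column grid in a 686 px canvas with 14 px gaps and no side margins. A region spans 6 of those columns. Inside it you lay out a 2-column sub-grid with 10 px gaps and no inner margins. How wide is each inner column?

198 px

Subtracting 9 gaps of 14 leaves 560 for 10 columns, so c = 56 px.
6-column span = 6·56 + 5·14 = 406 px.
2d + 1·10 = 406 → 2d = 396 → d = 198 px.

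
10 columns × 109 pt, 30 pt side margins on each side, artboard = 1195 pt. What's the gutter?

Inside the margins: 1195 − 60 = 1135 pt.
10·109 + 9g = 1135 → 9g = 45 → g = 5 pt.

5 pt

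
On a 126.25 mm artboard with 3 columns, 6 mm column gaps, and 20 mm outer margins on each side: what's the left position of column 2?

Subtract both margins: 126.25 − 2·20 = 86.25 mm.
3 columns + 2 column gaps: 3c + 2·6 = 86.25.
3c = 86.25 − 12 = 74.25, so c = 24.75 mm.
Before column 2: the margin + 1 column + 1 column gap.
Offset = 20 + 1·(24.75 + 6) = 20 + 30.75 = 50.75 mm.

50.75 mm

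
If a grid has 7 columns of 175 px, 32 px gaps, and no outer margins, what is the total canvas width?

1417 px

Canvas = 7·175 + 6·32 = 1225 + 192 = 1417 px.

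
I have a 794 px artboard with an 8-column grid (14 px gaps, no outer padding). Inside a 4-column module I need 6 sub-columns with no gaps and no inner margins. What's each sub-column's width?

794 − 7·14 = 696; ÷8 gives c = 87 px.
4-column span = 4·87 + 3·14 = 390 px.
With no gaps, each column is 390/6 = 65 px.

65 px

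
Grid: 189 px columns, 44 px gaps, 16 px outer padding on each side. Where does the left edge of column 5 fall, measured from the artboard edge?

Each column+gutter stride is 233 px; 4 of them past the 16 px margin is 16 + 932 = 948 px.

948 px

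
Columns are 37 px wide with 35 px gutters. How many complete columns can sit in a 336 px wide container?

k columns need k·37 + (k−1)·35 = k·72 − 35.
k·72 − 35 ≤ 336 → k ≤ 371 / 72 ≈ 5.15, so k = 5.

5 columns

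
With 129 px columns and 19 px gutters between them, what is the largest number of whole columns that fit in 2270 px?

15 columns: 15·129 + 14·19 = 2201 px ≤ 2270.
16 columns: 2349 px > 2270. So 15.

15 columns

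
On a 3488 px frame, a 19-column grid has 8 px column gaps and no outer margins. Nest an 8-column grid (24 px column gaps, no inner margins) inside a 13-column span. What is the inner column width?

277 px

Subtracting 18 column gaps of 8 leaves 3344 for 19 columns, so c = 176 px.
13 columns plus 12 column gaps: 2288 + 96 = 2384 px.
8 columns + 7 column gaps: 8d + 7·24 = 2384.
8d = 2384 − 168 = 2216, so d = 277 px.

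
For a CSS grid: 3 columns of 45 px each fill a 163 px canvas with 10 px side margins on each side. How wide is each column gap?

Inside the margins: 163 − 20 = 143 px.
Columns use 135 px, leaving 8 px across 2 column gaps = 4 px each.

4 px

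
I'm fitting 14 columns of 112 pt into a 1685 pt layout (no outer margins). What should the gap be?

14·112 + 13g = 1685 → 13g = 117 → g = 9 pt.

9 pt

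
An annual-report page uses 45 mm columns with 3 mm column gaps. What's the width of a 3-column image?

Span of 3: 3·45 + 2·3 = 135 + 6 = 141 mm.

141 mm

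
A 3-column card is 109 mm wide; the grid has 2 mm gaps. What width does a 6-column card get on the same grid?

109 − 2·2 = 105; ÷3 gives c = 35 mm.
6 columns plus 5 gaps: 210 + 10 = 220 mm.

220 mm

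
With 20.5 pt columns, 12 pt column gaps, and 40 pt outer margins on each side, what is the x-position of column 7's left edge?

Each column+gutter stride is 32.5 pt; 6 of them past the 40 pt margin is 40 + 195 = 235 pt.

235 pt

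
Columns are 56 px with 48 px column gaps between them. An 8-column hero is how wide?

8 columns plus 7 column gaps: 448 + 336 = 784 px.

784 px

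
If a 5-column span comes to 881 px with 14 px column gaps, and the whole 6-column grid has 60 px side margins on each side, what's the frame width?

5c + 4·14 = 881 → 5c = 825 → c = 165 px.
Total width: 2·60 + 6·165 + 5·14 = 1180 px.

1180 px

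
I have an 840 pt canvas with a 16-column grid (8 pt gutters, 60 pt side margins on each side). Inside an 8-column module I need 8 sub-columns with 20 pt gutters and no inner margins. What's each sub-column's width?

27 pt

Take off 120 pt of margins, leaving 720 pt.
Subtracting 15 gutters of 8 leaves 600 for 16 columns, so c = 37.5 pt.
8 columns plus 7 gutters: 300 + 56 = 356 pt.
Subtracting 7 gutters of 20 leaves 216 for 8 columns, so d = 27 pt.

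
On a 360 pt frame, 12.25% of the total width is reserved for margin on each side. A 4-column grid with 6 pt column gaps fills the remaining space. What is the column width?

63.45 pt

Margins: 12.25% × 360 = 44.1 pt each, so content = 360 − 88.2 = 271.8 pt.
271.8 − 3·6 = 253.8; ÷4 gives c = 63.45 pt.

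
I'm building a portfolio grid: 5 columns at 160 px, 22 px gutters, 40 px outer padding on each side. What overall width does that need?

968 px

Artboard = 2·40 + 5·160 + 4·22 = 80 + 800 + 88 = 968 px.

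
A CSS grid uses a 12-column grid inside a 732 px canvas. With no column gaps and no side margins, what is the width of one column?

61 px

With no column gaps, each column is 732/12 = 61 px.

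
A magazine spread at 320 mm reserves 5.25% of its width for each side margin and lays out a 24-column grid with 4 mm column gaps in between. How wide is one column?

Margins: 5.25% × 320 = 16.8 mm each, so content = 320 − 33.6 = 286.4 mm.
24 columns + 23 column gaps: 24c + 23·4 = 286.4.
24c = 286.4 − 92 = 194.4, so c = 8.1 mm.

8.1 mm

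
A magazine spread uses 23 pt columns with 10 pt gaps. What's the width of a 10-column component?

Span of 10: 10·23 + 9·10 = 230 + 90 = 320 pt.

320 pt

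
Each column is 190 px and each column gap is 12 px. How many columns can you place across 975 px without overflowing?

k columns need k·190 + (k−1)·12 = k·202 − 12.
k·202 − 12 ≤ 975 → k ≤ 987 / 202 ≈ 4.89, so k = 4.

4 columns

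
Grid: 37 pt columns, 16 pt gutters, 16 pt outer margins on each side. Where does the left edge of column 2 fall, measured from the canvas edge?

Each column+gutter stride is 53 pt; 1 of them past the 16 pt margin is 16 + 53 = 69 pt.

69 pt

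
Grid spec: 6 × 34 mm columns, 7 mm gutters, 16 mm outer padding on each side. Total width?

Layout = 2·16 + 6·34 + 5·7 = 32 + 204 + 35 = 271 mm.

271 mm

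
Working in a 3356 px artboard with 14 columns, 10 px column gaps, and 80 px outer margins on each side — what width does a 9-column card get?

2051 px

Subtract both margins: 3356 − 2·80 = 3196 px.
14c + 13·10 = 3196 → 14c = 3066 → c = 219 px.
9-column span = 9·219 + 8·10 = 2051 px.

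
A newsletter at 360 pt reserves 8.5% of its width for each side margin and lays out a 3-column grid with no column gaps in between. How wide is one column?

99.6 pt

Margins: 8.5% × 360 = 30.6 pt each, so content = 360 − 61.2 = 298.8 pt.
298.8 / 3 = 99.6 pt per column.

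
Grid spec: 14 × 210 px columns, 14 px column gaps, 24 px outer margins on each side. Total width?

3170 px

Total width: 2·24 + 14·210 + 13·14 = 3170 px.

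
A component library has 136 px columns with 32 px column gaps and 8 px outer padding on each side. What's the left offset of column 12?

Each column+gutter stride is 168 px; 11 of them past the 8 px margin is 8 + 1848 = 1856 px.

1856 px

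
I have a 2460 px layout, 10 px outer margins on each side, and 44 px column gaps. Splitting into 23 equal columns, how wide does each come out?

Subtract both margins: 2460 − 2·10 = 2440 px.
2440 − 22·44 = 1472; ÷23 gives c = 64 px.

64 px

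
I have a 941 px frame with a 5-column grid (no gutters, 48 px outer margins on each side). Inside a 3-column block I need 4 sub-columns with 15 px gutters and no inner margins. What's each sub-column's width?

115.5 px

Subtract both margins: 941 − 2·48 = 845 px.
5c = 845 → c = 169 px.
With no gutters, 3 columns span 3·169 = 507 px.
4d + 3·15 = 507 → 4d = 462 → d = 115.5 px.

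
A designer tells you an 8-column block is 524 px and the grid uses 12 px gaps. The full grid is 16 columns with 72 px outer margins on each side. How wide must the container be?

8 columns + 7 gaps: 8c + 7·12 = 524.
8c = 524 − 84 = 440, so c = 55 px.
Container = 2·72 + 16·55 + 15·12 = 144 + 880 + 180 = 1204 px.

1204 px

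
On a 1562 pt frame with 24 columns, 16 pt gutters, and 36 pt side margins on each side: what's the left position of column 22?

Content = 1562 − 2·36 = 1490 pt.
24c + 23·16 = 1490 → 24c = 1122 → c = 46.75 pt.
Each column+gutter stride is 62.75 pt; 21 of them past the 36 pt margin is 36 + 1317.75 = 1353.75 pt.

1353.75 pt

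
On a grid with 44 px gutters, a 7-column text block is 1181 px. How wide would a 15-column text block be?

2581 px

1181 − 6·44 = 917; ÷7 gives c = 131 px.
15 columns plus 14 gutters: 1965 + 616 = 2581 px.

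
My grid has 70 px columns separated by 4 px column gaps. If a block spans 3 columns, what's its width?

3 columns plus 2 column gaps: 210 + 8 = 218 px.

218 px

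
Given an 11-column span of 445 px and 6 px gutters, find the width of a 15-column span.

609 px

Subtracting 10 gutters of 6 leaves 385 for 11 columns, so c = 35 px.
Span of 15: 15·35 + 14·6 = 525 + 84 = 609 px.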